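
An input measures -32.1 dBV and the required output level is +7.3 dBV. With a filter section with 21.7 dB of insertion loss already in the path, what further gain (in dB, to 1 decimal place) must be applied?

61.1 dB

The required make-up gain is the shortfall in the dB sum.
G = +7.3 − (-32.1) + 21.7 = 61.1 dB.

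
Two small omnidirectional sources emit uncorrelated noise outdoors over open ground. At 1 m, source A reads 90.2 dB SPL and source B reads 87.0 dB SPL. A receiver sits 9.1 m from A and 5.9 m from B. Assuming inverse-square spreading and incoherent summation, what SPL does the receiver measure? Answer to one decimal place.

74.3 dB SPL

At the listener: L_A = 90.2 − 20·log₁₀(9.1) = 71.02 dB; L_B = 87.0 − 20·log₁₀(5.9) = 71.58 dB.
Combined: 10·log₁₀(10^(71.02/10)+10^(71.58/10)) = 74.3 dB SPL.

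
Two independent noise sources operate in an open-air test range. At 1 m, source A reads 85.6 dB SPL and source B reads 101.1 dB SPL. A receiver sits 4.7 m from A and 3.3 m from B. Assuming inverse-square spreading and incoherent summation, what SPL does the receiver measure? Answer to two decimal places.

At the listener: L_A = 85.6 − 20·log₁₀(4.7) = 72.158 dB; L_B = 101.1 − 20·log₁₀(3.3) = 90.730 dB.
Combined: 10·log₁₀(10^(72.158/10)+10^(90.730/10)) = 90.79 dB SPL.

90.79 dB SPL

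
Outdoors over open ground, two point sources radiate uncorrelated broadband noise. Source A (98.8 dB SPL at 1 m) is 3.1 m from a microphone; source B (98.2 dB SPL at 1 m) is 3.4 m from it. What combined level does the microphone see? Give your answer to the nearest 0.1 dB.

At the listener: L_A = 98.8 − 20·log₁₀(3.1) = 88.97 dB; L_B = 98.2 − 20·log₁₀(3.4) = 87.57 dB.
Combined: 10·log₁₀(10^(88.97/10)+10^(87.57/10)) = 91.3 dB SPL.

91.3 dB SPL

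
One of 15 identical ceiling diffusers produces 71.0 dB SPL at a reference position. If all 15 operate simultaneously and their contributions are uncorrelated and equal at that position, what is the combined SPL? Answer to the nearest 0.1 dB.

15 equal incoherent sources raise the level by 10·log₁₀(15) = 11.76 dB.
L_total = 71.0 + 11.76 = 82.8 dB SPL.

82.8 dB SPL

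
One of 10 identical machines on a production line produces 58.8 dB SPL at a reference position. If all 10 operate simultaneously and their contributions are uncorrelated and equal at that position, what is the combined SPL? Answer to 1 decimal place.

10 equal incoherent sources raise the level by 10·log₁₀(10) = 10.00 dB.
L_total = 58.8 + 10.00 = 68.8 dB SPL.

68.8 dB SPL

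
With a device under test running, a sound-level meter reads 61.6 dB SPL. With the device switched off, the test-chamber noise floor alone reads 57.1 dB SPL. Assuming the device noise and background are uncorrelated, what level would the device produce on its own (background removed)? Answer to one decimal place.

Subtract intensities: L_src = 10·log₁₀(10^(L_total/10) − 10^(L_bg/10)).
L_src = 10·log₁₀(10^(61.6/10) − 10^(57.1/10)) = 10·log₁₀(932600) = 59.7 dB SPL.

59.7 dB SPL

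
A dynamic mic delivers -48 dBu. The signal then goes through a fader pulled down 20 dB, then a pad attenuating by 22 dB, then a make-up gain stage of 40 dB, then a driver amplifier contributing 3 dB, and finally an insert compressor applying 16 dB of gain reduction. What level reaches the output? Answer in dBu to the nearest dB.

-63 dBu

In dB, series stages simply add:
-48 − 20 − 22 + 40 + 3 − 16 = -63 dBu.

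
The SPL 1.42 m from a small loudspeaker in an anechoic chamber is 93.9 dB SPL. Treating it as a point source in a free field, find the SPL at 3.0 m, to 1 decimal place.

For a point source in a free field, ΔL = −20·log₁₀(d₂/d₁).
ΔL = −20·log₁₀(3.0/1.42) = -6.50 dB, so L₂ = 93.9 + (-6.50) = 87.4 dB SPL.

87.4 dB SPL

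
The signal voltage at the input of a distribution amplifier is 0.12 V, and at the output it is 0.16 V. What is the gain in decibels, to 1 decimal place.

For a voltage ratio, dB = 20·log₁₀(V₂/V₁).
20·log₁₀(0.16/0.12) = 20·log₁₀(1.333) = 2.5 dB.

2.5 dB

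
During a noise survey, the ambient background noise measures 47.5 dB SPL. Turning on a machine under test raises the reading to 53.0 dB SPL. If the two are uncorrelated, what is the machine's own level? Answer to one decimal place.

51.6 dB SPL

Background correction is a power subtraction:
L_src = 10·log₁₀(10^(53.0/10) − 10^(47.5/10)) = 10·log₁₀(143300) = 51.6 dB SPL.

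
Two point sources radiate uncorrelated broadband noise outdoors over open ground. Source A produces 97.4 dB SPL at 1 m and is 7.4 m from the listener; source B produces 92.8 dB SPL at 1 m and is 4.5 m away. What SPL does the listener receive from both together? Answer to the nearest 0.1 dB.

At the listener: L_A = 97.4 − 20·log₁₀(7.4) = 80.02 dB; L_B = 92.8 − 20·log₁₀(4.5) = 79.74 dB.
Combined: 10·log₁₀(10^(80.02/10)+10^(79.74/10)) = 82.9 dB SPL.

82.9 dB SPL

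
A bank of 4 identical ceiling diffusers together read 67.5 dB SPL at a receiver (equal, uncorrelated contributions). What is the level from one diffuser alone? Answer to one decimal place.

4 equal incoherent sources add 10·log₁₀(4) = 6.02 dB over one source.
L_one = 67.5 − 6.02 = 61.5 dB SPL.

61.5 dB SPL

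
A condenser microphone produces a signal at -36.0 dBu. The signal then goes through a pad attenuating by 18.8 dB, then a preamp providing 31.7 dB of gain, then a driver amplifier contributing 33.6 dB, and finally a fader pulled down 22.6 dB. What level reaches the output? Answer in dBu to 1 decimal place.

In dB, series stages simply add:
-36.0 − 18.8 + 31.7 + 33.6 − 22.6 = -12.1 dBu.

-12.1 dBu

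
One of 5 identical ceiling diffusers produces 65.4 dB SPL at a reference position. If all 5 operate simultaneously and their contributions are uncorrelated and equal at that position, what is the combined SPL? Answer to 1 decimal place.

72.4 dB SPL

5 equal incoherent sources raise the level by 10·log₁₀(5) = 6.99 dB.
L_total = 65.4 + 6.99 = 72.4 dB SPL.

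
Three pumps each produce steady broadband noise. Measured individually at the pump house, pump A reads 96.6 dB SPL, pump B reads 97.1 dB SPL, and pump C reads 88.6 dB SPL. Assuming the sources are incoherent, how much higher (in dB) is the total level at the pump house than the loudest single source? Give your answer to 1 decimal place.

3.1 dB

Incoherent sources sum as intensities:
L_total = 10·log₁₀(10^(96.6/10) + 10^(97.1/10) + 10^(88.6/10)) = 100.18 dB SPL.
Excess over the loudest (97.1 dB): 100.18 − 97.1 = 3.1 dB.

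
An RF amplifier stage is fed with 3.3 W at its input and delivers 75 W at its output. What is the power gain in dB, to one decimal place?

13.6 dB

Power ratio → dB uses the 10·log₁₀ form:
10·log₁₀(75/3.3) = 10·log₁₀(22.73) = 13.6 dB.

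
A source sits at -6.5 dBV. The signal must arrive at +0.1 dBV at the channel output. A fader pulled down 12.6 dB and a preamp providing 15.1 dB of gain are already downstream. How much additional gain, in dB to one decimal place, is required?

The required make-up gain is the shortfall in the dB sum.
G = +0.1 − (-6.5) + 12.6 − 15.1 = 4.1 dB.

4.1 dB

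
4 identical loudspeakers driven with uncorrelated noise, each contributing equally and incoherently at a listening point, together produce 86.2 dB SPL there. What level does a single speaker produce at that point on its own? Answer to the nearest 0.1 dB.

4 equal incoherent sources add 10·log₁₀(4) = 6.02 dB over one source.
L_one = 86.2 − 6.02 = 80.2 dB SPL.

80.2 dB SPL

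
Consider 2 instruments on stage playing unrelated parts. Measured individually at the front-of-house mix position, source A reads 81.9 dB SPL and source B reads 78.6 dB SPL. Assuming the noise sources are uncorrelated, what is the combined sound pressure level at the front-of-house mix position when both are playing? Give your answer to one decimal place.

Incoherent sources sum as intensities:
L_total = 10·log₁₀(10^(81.9/10) + 10^(78.6/10)) = 10·log₁₀(227300000) = 83.6 dB SPL.

83.6 dB SPL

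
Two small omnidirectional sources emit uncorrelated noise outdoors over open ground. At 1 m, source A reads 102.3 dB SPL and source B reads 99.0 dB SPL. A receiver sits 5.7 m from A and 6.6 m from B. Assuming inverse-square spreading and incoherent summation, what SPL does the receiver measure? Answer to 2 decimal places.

At the listener: L_A = 102.3 − 20·log₁₀(5.7) = 87.183 dB; L_B = 99.0 − 20·log₁₀(6.6) = 82.609 dB.
Combined: 10·log₁₀(10^(87.183/10)+10^(82.609/10)) = 88.48 dB SPL.

88.48 dB SPL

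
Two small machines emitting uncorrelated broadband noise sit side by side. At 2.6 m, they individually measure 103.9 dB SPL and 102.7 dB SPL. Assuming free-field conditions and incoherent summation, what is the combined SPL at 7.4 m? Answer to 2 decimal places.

Combined at 2.6 m: 10·log₁₀(10^(103.9/10)+10^(102.7/10)) = 106.352 dB SPL.
Then apply −20·log₁₀(7.4/2.6) = -9.085 dB → 97.27 dB SPL.

97.27 dB SPL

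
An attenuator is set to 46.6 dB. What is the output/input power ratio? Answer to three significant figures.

Power ratio = 10^(dB/10).
10^(-46.6/10) = 10^(-4.660) = 0.0000219.

0.0000219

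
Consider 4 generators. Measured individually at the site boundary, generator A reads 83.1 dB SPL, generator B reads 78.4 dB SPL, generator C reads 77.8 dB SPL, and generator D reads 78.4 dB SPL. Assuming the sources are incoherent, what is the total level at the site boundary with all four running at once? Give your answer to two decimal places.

Incoherent sources sum as intensities:
L_total = 10·log₁₀(10^(83.1/10) + 10^(78.4/10) + 10^(77.8/10) + 10^(78.4/10)) = 10·log₁₀(402800000) = 86.05 dB SPL.

86.05 dB SPL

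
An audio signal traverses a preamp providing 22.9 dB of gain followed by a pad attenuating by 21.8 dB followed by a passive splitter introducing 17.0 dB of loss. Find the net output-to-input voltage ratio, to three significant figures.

Net gain = 22.9 + (−21.8) + (−17.0) = -15.9 dB.
Voltage ratio = 10^(-15.9/20) = 0.160.

0.160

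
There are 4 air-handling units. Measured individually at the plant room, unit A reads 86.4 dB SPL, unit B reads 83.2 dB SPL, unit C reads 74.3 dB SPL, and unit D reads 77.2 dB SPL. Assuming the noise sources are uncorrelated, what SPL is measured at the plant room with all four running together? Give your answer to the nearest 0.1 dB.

Uncorrelated sources add in intensity (power), not in dB.
L_total = 10·log₁₀(10^(86.4/10) + 10^(83.2/10) + 10^(74.3/10) + 10^(77.2/10)) = 10·log₁₀(724800000) = 88.6 dB SPL.

88.6 dB SPL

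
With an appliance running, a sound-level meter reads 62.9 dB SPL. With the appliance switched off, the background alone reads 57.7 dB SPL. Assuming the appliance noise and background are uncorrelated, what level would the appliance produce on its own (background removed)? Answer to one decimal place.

Remove the background by subtracting linear intensities:
L_src = 10·log₁₀(10^(62.9/10) − 10^(57.7/10)) = 10·log₁₀(1361000) = 61.3 dB SPL.

61.3 dB SPL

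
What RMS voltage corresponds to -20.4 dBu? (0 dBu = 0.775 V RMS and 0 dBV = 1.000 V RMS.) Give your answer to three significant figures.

0.0740 V

V = 0.775 V × 10^(-20.4/20).
= 0.775 × 0.09550 = 0.0740 V.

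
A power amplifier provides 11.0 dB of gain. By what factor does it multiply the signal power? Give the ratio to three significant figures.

12.6

Power ratio = 10^(dB/10).
10^(11.0/10) = 10^(1.100) = 12.6.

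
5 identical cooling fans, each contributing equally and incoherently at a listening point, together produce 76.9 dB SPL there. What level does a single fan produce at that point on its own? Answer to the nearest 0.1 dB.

5 equal incoherent sources add 10·log₁₀(5) = 6.99 dB over one source.
L_one = 76.9 − 6.99 = 69.9 dB SPL.

69.9 dB SPL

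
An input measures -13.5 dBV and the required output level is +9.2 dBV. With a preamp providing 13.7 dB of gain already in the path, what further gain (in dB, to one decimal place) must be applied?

The required make-up gain is the shortfall in the dB sum.
G = +9.2 − (-13.5) − 13.7 = 9.0 dB.

9.0 dB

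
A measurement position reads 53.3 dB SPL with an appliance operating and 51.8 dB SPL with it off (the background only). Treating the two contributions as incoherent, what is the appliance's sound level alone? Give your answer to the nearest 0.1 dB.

Remove the background by subtracting linear intensities:
L_src = 10·log₁₀(10^(53.3/10) − 10^(51.8/10)) = 10·log₁₀(62440) = 48.0 dB SPL.

48.0 dB SPL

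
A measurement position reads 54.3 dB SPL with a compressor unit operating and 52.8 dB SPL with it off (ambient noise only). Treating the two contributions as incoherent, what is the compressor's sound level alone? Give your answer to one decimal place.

Remove the background by subtracting linear intensities:
L_src = 10·log₁₀(10^(54.3/10) − 10^(52.8/10)) = 10·log₁₀(78610) = 49.0 dB SPL.

49.0 dB SPL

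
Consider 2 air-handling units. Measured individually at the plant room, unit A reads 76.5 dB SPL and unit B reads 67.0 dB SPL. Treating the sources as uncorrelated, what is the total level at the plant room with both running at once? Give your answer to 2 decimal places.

76.96 dB SPL

Add the sources as powers (linear), then convert back to dB:
L_total = 10·log₁₀(10^(76.5/10) + 10^(67.0/10)) = 10·log₁₀(49680000) = 76.96 dB SPL.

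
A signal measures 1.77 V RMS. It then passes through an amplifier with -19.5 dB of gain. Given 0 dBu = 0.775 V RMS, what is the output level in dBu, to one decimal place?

-12.3 dBu

Input level: 20·log₁₀(1.77/0.775) = 7.17 dBu.
Output: 7.17 − 19.5 = -12.3 dBu.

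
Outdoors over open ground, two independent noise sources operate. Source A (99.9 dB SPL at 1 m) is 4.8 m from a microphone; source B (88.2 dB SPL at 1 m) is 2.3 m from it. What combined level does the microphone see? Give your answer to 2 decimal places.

87.40 dB SPL

At the listener: L_A = 99.9 − 20·log₁₀(4.8) = 86.275 dB; L_B = 88.2 − 20·log₁₀(2.3) = 80.965 dB.
Combined: 10·log₁₀(10^(86.275/10)+10^(80.965/10)) = 87.40 dB SPL.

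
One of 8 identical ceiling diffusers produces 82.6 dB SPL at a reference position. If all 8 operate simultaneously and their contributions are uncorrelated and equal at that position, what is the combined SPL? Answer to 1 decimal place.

8 equal incoherent sources raise the level by 10·log₁₀(8) = 9.03 dB.
L_total = 82.6 + 9.03 = 91.6 dB SPL.

91.6 dB SPL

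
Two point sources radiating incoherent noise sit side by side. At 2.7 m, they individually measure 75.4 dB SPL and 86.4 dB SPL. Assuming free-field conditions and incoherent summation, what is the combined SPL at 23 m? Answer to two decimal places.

68.12 dB SPL

Combined at 2.7 m: 10·log₁₀(10^(75.4/10)+10^(86.4/10)) = 86.732 dB SPL.
Then apply −20·log₁₀(23/2.7) = -18.607 dB → 68.12 dB SPL.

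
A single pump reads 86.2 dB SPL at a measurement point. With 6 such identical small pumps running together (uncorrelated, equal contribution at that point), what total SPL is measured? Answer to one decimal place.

94.0 dB SPL

6 equal incoherent sources raise the level by 10·log₁₀(6) = 7.78 dB.
L_total = 86.2 + 7.78 = 94.0 dB SPL.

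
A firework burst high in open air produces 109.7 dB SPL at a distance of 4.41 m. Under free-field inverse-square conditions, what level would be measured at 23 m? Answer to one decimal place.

95.4 dB SPL

For a point source in a free field, ΔL = −20·log₁₀(d₂/d₁).
ΔL = −20·log₁₀(23/4.41) = -14.35 dB, so L₂ = 109.7 + (-14.35) = 95.4 dB SPL.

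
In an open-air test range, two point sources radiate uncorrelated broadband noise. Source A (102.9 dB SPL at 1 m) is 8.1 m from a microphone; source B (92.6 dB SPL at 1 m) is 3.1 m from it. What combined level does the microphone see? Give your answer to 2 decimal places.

At the listener: L_A = 102.9 − 20·log₁₀(8.1) = 84.730 dB; L_B = 92.6 − 20·log₁₀(3.1) = 82.773 dB.
Combined: 10·log₁₀(10^(84.730/10)+10^(82.773/10)) = 86.87 dB SPL.

86.87 dB SPL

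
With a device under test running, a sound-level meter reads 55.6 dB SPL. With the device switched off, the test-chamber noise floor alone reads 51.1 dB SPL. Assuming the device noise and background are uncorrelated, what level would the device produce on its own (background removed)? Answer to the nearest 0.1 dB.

53.7 dB SPL

Background correction is a power subtraction:
L_src = 10·log₁₀(10^(55.6/10) − 10^(51.1/10)) = 10·log₁₀(234300) = 53.7 dB SPL.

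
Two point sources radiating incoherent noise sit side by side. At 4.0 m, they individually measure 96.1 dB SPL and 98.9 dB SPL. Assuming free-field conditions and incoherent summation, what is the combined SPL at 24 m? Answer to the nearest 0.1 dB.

85.2 dB SPL

Combined at 4.0 m: 10·log₁₀(10^(96.1/10)+10^(98.9/10)) = 100.73 dB SPL.
Then apply −20·log₁₀(24/4.0) = -15.56 dB → 85.2 dB SPL.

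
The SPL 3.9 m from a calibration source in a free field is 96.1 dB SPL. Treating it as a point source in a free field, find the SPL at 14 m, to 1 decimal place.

85.0 dB SPL

Free-field point source: level drops by 20·log₁₀ of the distance ratio.
ΔL = −20·log₁₀(14/3.9) = -11.10 dB, so L₂ = 96.1 + (-11.10) = 85.0 dB SPL.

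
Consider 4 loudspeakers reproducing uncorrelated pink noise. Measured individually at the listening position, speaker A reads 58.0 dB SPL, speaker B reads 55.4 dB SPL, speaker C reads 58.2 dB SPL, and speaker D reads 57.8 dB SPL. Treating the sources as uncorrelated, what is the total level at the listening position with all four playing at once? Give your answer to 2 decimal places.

Incoherent sources sum as intensities:
L_total = 10·log₁₀(10^(58.0/10) + 10^(55.4/10) + 10^(58.2/10) + 10^(57.8/10)) = 10·log₁₀(2241000) = 63.50 dB SPL.

63.50 dB SPL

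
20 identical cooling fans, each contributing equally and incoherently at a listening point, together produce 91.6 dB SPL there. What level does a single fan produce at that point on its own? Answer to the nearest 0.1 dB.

20 equal incoherent sources add 10·log₁₀(20) = 13.01 dB over one source.
L_one = 91.6 − 13.01 = 78.6 dB SPL.

78.6 dB SPL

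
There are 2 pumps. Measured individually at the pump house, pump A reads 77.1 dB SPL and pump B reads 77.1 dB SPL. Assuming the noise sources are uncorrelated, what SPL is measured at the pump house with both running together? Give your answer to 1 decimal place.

Add the sources as powers (linear), then convert back to dB:
L_total = 10·log₁₀(10^(77.1/10) + 10^(77.1/10)) = 10·log₁₀(102600000) = 80.1 dB SPL.

80.1 dB SPL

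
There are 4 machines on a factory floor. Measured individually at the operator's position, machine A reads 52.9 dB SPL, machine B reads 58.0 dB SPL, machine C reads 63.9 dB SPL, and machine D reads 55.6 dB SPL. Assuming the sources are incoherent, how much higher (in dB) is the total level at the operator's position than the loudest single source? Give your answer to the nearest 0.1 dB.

Incoherent sources sum as intensities:
L_total = 10·log₁₀(10^(52.9/10) + 10^(58.0/10) + 10^(63.9/10) + 10^(55.6/10)) = 65.62 dB SPL.
Excess over the loudest (63.9 dB): 65.62 − 63.9 = 1.7 dB.

1.7 dB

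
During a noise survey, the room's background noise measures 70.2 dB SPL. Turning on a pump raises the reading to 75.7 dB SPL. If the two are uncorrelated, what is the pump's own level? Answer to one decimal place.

74.3 dB SPL

Subtract intensities: L_src = 10·log₁₀(10^(L_total/10) − 10^(L_bg/10)).
L_src = 10·log₁₀(10^(75.7/10) − 10^(70.2/10)) = 10·log₁₀(26680000) = 74.3 dB SPL.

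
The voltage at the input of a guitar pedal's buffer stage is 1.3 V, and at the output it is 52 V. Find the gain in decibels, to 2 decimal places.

32.04 dB

Voltage is an amplitude quantity, so gain = 20·log₁₀(V_out/V_in).
20·log₁₀(52/1.3) = 20·log₁₀(40.00) = 32.04 dB.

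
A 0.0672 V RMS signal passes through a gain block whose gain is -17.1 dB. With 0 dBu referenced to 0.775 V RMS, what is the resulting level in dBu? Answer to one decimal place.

-38.3 dBu

Input level: 20·log₁₀(0.0672/0.775) = -21.24 dBu.
Output: -21.24 − 17.1 = -38.3 dBu.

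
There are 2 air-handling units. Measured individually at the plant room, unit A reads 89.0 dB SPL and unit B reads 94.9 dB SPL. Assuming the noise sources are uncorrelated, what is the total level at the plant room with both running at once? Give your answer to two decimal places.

95.89 dB SPL

Incoherent sources sum as intensities:
L_total = 10·log₁₀(10^(89.0/10) + 10^(94.9/10)) = 10·log₁₀(3885000000) = 95.89 dB SPL.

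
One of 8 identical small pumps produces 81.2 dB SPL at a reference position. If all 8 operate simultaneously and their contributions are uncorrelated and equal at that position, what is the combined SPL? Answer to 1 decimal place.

90.2 dB SPL

8 equal incoherent sources raise the level by 10·log₁₀(8) = 9.03 dB.
L_total = 81.2 + 9.03 = 90.2 dB SPL.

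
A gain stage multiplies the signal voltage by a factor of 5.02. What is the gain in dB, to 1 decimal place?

14.0 dB

Voltage ratio → dB uses the 20·log₁₀ form:
20·log₁₀(5.02) = 14.0 dB.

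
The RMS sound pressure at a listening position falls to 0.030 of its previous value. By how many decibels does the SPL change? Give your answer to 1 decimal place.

-30.5 dB

Sound pressure is an amplitude quantity: ΔL = 20·log₁₀(p₂/p₁).
20·log₁₀(0.030) = -30.5 dB.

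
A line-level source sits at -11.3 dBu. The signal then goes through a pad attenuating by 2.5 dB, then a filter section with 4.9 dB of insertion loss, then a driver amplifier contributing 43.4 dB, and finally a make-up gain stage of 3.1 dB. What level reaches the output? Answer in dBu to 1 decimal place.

Cascaded gains and losses add directly in dB.
-11.3 − 2.5 − 4.9 + 43.4 + 3.1 = +27.8 dBu.

+27.8 dBu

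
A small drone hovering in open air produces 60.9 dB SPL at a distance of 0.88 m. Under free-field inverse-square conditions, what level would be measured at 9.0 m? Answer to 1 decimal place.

For a point source in a free field, ΔL = −20·log₁₀(d₂/d₁).
ΔL = −20·log₁₀(9.0/0.88) = -20.20 dB, so L₂ = 60.9 + (-20.20) = 40.7 dB SPL.

40.7 dB SPL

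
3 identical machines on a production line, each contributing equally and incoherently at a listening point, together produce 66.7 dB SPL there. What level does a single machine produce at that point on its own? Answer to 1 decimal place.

61.9 dB SPL

3 equal incoherent sources add 10·log₁₀(3) = 4.77 dB over one source.
L_one = 66.7 − 4.77 = 61.9 dB SPL.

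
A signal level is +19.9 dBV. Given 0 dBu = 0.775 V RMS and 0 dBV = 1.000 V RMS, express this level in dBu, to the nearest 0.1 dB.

+22.1 dBu

The offset between the scales is 20·log₁₀(0.775/1.000) = −2.214 dB.
So dBu = +19.9 + 2.214 = +22.1 dBu.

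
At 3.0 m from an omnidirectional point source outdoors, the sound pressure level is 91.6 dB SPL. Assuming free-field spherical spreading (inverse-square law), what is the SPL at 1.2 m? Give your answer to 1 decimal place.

99.6 dB SPL

Free-field point source: level drops by 20·log₁₀ of the distance ratio.
ΔL = −20·log₁₀(1.2/3.0) = 7.96 dB, so L₂ = 91.6 + (7.96) = 99.6 dB SPL.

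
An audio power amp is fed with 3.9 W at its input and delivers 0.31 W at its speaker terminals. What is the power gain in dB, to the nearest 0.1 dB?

For a power ratio, dB = 10·log₁₀(P₂/P₁).
10·log₁₀(0.31/3.9) = 10·log₁₀(0.07949) = -11.0 dB.

-11.0 dB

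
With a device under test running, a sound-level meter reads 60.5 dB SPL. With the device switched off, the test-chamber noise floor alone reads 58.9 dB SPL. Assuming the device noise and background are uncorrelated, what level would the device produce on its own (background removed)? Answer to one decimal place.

Remove the background by subtracting linear intensities:
L_src = 10·log₁₀(10^(60.5/10) − 10^(58.9/10)) = 10·log₁₀(345800) = 55.4 dB SPL.

55.4 dB SPL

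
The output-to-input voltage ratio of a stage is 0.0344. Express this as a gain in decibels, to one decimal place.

For a voltage ratio, dB = 20·log₁₀(V₂/V₁).
20·log₁₀(0.0344) = -29.3 dB.

-29.3 dB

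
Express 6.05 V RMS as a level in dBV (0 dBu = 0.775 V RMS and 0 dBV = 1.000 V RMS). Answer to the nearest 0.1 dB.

+15.6 dBV

dBV = 20·log₁₀(V / 1.000 V).
20·log₁₀(6.05/1.000) = +15.6 dBV.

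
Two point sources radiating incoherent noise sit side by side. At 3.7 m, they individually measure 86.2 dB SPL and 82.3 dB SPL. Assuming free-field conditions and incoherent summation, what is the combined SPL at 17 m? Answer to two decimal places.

74.44 dB SPL

Combined at 3.7 m: 10·log₁₀(10^(86.2/10)+10^(82.3/10)) = 87.684 dB SPL.
Then apply −20·log₁₀(17/3.7) = -13.245 dB → 74.44 dB SPL.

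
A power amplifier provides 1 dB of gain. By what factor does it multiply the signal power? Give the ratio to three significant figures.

1.26

Power ratio = 10^(dB/10).
10^(1/10) = 10^(0.1000) = 1.26.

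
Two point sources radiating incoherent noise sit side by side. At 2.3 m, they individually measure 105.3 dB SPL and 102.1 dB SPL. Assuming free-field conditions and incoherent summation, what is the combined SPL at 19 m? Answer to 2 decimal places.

Combined at 2.3 m: 10·log₁₀(10^(105.3/10)+10^(102.1/10)) = 106.999 dB SPL.
Then apply −20·log₁₀(19/2.3) = -18.341 dB → 88.66 dB SPL.

88.66 dB SPL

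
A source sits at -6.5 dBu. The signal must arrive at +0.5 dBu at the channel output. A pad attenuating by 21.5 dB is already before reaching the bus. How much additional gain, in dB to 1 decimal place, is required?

The required make-up gain is the shortfall in the dB sum.
G = +0.5 − (-6.5) + 21.5 = 28.5 dB.

28.5 dB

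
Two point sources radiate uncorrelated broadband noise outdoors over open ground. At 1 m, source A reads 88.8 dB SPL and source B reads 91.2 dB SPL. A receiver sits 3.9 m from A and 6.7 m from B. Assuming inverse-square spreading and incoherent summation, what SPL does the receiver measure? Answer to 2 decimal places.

At the listener: L_A = 88.8 − 20·log₁₀(3.9) = 76.979 dB; L_B = 91.2 − 20·log₁₀(6.7) = 74.679 dB.
Combined: 10·log₁₀(10^(76.979/10)+10^(74.679/10)) = 78.99 dB SPL.

78.99 dB SPL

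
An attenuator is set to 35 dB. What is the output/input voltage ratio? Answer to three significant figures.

Voltage ratio = 10^(dB/20).
10^(-35/20) = 10^(-1.750) = 0.0178.

0.0178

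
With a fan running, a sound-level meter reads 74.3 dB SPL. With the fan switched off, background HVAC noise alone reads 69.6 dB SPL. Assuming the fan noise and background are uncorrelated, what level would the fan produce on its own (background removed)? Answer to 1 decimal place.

Background correction is a power subtraction:
L_src = 10·log₁₀(10^(74.3/10) − 10^(69.6/10)) = 10·log₁₀(17800000) = 72.5 dB SPL.

72.5 dB SPL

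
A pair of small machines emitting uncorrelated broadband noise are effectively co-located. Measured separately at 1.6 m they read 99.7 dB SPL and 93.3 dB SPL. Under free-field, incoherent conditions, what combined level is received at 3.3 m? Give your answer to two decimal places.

94.31 dB SPL

Combined at 1.6 m: 10·log₁₀(10^(99.7/10)+10^(93.3/10)) = 100.596 dB SPL.
Then apply −20·log₁₀(3.3/1.6) = -6.288 dB → 94.31 dB SPL.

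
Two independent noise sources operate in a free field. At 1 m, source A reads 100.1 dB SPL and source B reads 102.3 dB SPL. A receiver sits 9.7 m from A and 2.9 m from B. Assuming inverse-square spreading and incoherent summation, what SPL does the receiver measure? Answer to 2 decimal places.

93.28 dB SPL

At the listener: L_A = 100.1 − 20·log₁₀(9.7) = 80.365 dB; L_B = 102.3 − 20·log₁₀(2.9) = 93.052 dB.
Combined: 10·log₁₀(10^(80.365/10)+10^(93.052/10)) = 93.28 dB SPL.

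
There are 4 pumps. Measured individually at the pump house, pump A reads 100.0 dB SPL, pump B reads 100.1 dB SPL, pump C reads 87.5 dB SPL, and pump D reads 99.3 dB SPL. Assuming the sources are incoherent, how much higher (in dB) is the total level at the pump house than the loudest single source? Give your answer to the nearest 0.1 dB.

4.6 dB

Incoherent sources sum as intensities:
L_total = 10·log₁₀(10^(100.0/10) + 10^(100.1/10) + 10^(87.5/10) + 10^(99.3/10)) = 104.67 dB SPL.
Excess over the loudest (100.1 dB): 104.67 − 100.1 = 4.6 dB.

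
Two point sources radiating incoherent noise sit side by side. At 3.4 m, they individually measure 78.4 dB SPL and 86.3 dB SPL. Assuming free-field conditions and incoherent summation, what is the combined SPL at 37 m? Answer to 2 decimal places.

Combined at 3.4 m: 10·log₁₀(10^(78.4/10)+10^(86.3/10)) = 86.953 dB SPL.
Then apply −20·log₁₀(37/3.4) = -20.734 dB → 66.22 dB SPL.

66.22 dB SPL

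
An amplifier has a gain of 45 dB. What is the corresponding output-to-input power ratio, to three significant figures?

31600

Power ratio = 10^(dB/10).
10^(45/10) = 10^(4.500) = 31600.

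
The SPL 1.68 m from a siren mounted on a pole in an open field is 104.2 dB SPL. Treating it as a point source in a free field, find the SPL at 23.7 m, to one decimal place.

81.2 dB SPL

Inverse-square spreading gives ΔL = −20·log₁₀(d₂/d₁).
ΔL = −20·log₁₀(23.7/1.68) = -22.99 dB, so L₂ = 104.2 + (-22.99) = 81.2 dB SPL.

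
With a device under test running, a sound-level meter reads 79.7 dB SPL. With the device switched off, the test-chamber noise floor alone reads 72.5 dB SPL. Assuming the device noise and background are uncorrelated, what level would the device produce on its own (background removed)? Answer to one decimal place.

Background correction is a power subtraction:
L_src = 10·log₁₀(10^(79.7/10) − 10^(72.5/10)) = 10·log₁₀(75540000) = 78.8 dB SPL.

78.8 dB SPL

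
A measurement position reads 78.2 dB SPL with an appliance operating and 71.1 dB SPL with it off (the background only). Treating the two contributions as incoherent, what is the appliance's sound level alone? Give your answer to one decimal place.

77.3 dB SPL

Remove the background by subtracting linear intensities:
L_src = 10·log₁₀(10^(78.2/10) − 10^(71.1/10)) = 10·log₁₀(53190000) = 77.3 dB SPL.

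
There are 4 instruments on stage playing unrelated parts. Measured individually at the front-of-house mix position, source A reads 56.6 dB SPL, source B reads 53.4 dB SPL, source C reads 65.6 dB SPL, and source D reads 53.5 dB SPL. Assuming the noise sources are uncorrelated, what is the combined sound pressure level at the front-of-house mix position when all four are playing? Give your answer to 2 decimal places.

Uncorrelated sources add in intensity (power), not in dB.
L_total = 10·log₁₀(10^(56.6/10) + 10^(53.4/10) + 10^(65.6/10) + 10^(53.5/10)) = 10·log₁₀(4531000) = 66.56 dB SPL.

66.56 dB SPL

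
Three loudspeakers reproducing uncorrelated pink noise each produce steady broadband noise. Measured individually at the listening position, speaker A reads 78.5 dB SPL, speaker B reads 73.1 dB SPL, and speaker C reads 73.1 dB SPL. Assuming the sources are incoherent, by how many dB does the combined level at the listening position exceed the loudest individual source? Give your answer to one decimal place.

Incoherent sources sum as intensities:
L_total = 10·log₁₀(10^(78.5/10) + 10^(73.1/10) + 10^(73.1/10)) = 80.48 dB SPL.
Excess over the loudest (78.5 dB): 80.48 − 78.5 = 2.0 dB.

2.0 dB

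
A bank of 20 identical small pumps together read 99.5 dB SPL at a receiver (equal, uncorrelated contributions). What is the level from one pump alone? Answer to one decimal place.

20 equal incoherent sources add 10·log₁₀(20) = 13.01 dB over one source.
L_one = 99.5 − 13.01 = 86.5 dB SPL.

86.5 dB SPL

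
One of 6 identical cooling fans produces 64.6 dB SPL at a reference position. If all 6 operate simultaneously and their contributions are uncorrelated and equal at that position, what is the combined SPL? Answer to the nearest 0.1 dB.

72.4 dB SPL

6 equal incoherent sources raise the level by 10·log₁₀(6) = 7.78 dB.
L_total = 64.6 + 7.78 = 72.4 dB SPL.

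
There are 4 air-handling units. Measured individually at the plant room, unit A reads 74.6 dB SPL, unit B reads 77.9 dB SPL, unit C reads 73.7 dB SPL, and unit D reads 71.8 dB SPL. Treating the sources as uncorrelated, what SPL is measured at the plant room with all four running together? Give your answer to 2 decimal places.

81.11 dB SPL

Incoherent sources sum as intensities:
L_total = 10·log₁₀(10^(74.6/10) + 10^(77.9/10) + 10^(73.7/10) + 10^(71.8/10)) = 10·log₁₀(129100000) = 81.11 dB SPL.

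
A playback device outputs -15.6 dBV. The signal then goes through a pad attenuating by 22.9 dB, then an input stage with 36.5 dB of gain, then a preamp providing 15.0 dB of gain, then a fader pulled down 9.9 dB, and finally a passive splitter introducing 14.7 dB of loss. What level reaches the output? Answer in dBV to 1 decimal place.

-11.6 dBV

In dB, series stages simply add:
-15.6 − 22.9 + 36.5 + 15.0 − 9.9 − 14.7 = -11.6 dBV.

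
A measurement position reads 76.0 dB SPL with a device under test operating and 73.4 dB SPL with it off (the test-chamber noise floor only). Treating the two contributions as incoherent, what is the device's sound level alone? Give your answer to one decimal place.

Subtract intensities: L_src = 10·log₁₀(10^(L_total/10) − 10^(L_bg/10)).
L_src = 10·log₁₀(10^(76.0/10) − 10^(73.4/10)) = 10·log₁₀(17930000) = 72.5 dB SPL.

72.5 dB SPL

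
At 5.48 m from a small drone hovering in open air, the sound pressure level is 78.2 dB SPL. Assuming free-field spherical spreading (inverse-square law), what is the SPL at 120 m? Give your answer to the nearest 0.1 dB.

51.4 dB SPL

For a point source in a free field, ΔL = −20·log₁₀(d₂/d₁).
ΔL = −20·log₁₀(120/5.48) = -26.81 dB, so L₂ = 78.2 + (-26.81) = 51.4 dB SPL.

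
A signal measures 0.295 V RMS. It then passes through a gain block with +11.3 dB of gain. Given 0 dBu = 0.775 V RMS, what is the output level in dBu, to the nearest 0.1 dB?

+2.9 dBu

Input level: 20·log₁₀(0.295/0.775) = -8.39 dBu.
Output: -8.39 + 11.3 = +2.9 dBu.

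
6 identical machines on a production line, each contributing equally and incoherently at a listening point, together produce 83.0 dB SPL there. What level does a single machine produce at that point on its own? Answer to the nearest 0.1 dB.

6 equal incoherent sources add 10·log₁₀(6) = 7.78 dB over one source.
L_one = 83.0 − 7.78 = 75.2 dB SPL.

75.2 dB SPL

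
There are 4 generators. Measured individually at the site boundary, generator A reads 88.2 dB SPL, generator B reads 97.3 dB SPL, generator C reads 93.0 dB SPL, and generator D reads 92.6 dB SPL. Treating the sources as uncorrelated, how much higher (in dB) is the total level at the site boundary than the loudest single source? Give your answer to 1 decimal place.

2.6 dB

Uncorrelated sources add in intensity (power), not in dB.
L_total = 10·log₁₀(10^(88.2/10) + 10^(97.3/10) + 10^(93.0/10) + 10^(92.6/10)) = 99.93 dB SPL.
Excess over the loudest (97.3 dB): 99.93 − 97.3 = 2.6 dB.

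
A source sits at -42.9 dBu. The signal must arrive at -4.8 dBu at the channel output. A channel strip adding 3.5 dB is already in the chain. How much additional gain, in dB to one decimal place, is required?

The required make-up gain is the shortfall in the dB sum.
G = -4.8 − (-42.9) − 3.5 = 34.6 dB.

34.6 dB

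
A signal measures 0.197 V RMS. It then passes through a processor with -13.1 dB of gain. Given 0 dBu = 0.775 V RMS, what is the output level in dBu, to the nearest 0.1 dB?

Input level: 20·log₁₀(0.197/0.775) = -11.90 dBu.
Output: -11.90 − 13.1 = -25.0 dBu.

-25.0 dBu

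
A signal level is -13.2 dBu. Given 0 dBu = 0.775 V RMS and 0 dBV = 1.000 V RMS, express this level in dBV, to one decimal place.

-15.4 dBV

The offset between the scales is 20·log₁₀(0.775/1.000) = −2.214 dB.
So dBV = -13.2 − 2.214 = -15.4 dBV.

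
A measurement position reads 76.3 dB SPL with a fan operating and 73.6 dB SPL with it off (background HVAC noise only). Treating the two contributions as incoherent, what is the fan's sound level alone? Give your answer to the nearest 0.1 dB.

73.0 dB SPL

Subtract intensities: L_src = 10·log₁₀(10^(L_total/10) − 10^(L_bg/10)).
L_src = 10·log₁₀(10^(76.3/10) − 10^(73.6/10)) = 10·log₁₀(19750000) = 73.0 dB SPL.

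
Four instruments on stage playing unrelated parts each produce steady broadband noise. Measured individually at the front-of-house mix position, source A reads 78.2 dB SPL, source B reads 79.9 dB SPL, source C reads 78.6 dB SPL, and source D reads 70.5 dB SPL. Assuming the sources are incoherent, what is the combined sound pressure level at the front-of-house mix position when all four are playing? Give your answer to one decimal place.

83.9 dB SPL

Add the sources as powers (linear), then convert back to dB:
L_total = 10·log₁₀(10^(78.2/10) + 10^(79.9/10) + 10^(78.6/10) + 10^(70.5/10)) = 10·log₁₀(247500000) = 83.9 dB SPL.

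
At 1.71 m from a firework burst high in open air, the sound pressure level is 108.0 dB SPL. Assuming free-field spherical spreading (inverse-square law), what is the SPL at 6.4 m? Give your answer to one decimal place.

96.5 dB SPL

Inverse-square spreading gives ΔL = −20·log₁₀(d₂/d₁).
ΔL = −20·log₁₀(6.4/1.71) = -11.46 dB, so L₂ = 108.0 + (-11.46) = 96.5 dB SPL.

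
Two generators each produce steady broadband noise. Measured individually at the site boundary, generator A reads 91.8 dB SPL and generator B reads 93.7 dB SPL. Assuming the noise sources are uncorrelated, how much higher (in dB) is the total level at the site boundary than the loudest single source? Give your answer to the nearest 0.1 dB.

Incoherent sources sum as intensities:
L_total = 10·log₁₀(10^(91.8/10) + 10^(93.7/10)) = 95.86 dB SPL.
Excess over the loudest (93.7 dB): 95.86 − 93.7 = 2.2 dB.

2.2 dB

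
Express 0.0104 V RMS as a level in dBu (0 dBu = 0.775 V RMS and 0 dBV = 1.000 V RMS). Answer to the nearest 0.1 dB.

dBu = 20·log₁₀(V / 0.775 V).
20·log₁₀(0.0104/0.775) = -37.4 dBu.

-37.4 dBu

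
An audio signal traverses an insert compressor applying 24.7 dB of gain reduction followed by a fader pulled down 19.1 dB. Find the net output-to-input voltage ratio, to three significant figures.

Net gain = (−24.7) + (−19.1) = -43.8 dB.
Voltage ratio = 10^(-43.8/20) = 0.00646.

0.00646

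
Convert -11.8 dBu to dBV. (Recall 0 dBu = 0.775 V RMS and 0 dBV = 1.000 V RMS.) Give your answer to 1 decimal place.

The offset between the scales is 20·log₁₀(0.775/1.000) = −2.214 dB.
So dBV = -11.8 − 2.214 = -14.0 dBV.

-14.0 dBV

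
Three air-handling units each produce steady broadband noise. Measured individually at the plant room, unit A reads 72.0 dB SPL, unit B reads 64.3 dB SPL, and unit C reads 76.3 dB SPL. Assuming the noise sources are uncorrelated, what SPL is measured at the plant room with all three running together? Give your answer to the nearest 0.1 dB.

77.9 dB SPL

Incoherent sources sum as intensities:
L_total = 10·log₁₀(10^(72.0/10) + 10^(64.3/10) + 10^(76.3/10)) = 10·log₁₀(61200000) = 77.9 dB SPL.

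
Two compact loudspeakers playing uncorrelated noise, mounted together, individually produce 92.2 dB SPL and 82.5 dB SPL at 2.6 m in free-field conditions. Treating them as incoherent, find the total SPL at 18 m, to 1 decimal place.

Combined at 2.6 m: 10·log₁₀(10^(92.2/10)+10^(82.5/10)) = 92.64 dB SPL.
Then apply −20·log₁₀(18/2.6) = -16.81 dB → 75.8 dB SPL.

75.8 dB SPL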